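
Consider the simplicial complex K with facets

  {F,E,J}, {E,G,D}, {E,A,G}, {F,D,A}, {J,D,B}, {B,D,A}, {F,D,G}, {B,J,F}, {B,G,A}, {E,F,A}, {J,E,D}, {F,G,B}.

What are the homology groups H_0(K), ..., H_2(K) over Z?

We work with the vertex ordering A < B < D < E < F < G < J. The simplices of K, each written with vertices in increasing order, are:

  0-simplices (7): A, B, D, E, F, G, J
  1-simplices (18): AB, AD, AE, AF, AG, BD, BF, BG, BJ, DE, DF, DG, DJ, EF, EG, EJ, FG, FJ
  2-simplices (12): ABD, ABG, ADF, AEF, AEG, BDJ, BFG, BFJ, DEG, DEJ, DFG, EFJ

Hence C_0 ≅ Z^7, C_1 ≅ Z^18, C_2 ≅ Z^12.

The boundary map ∂_1: C_1 → C_0 sends each edge [p,q] (with p < q) to q − p.
This gives a 7×18 integer matrix of rank 6; reducing to Smith normal form yields diagonal entries (1,1,1,1,1,1).

∂_2: C_2 → C_1 maps a triangle to the signed sum of its edges. For instance
  ∂EFJ = FJ − EJ + EF,
  ∂BFJ = FJ − BJ + BF.
The 18×12 boundary matrix has rank 12 and Smith normal form diag(1,1,1,1,1,1,1,1,1,1,1,2).

Computing H_k = (kernel of ∂_k) / (image of ∂_{k+1}):

  H_0: rank C_0 − rank ∂_1 = 7 − 6 = 1, and the invariant factors of ∂_1 are all 1, so H_0 ≅ Z.
  H_1: rank ker ∂_1 − rank ∂_2 = (18 − 6) − 12 = 0, and ∂_2 has invariant factor 2 > 1, so H_1 ≅ Z_2.
  H_2: rank ker ∂_2 − rank ∂_3 = (12 − 12) − 0 = 0, and there is no ∂_3, so H_2 ≅ 0.

H_0 ≅ Z,  H_1 ≅ Z_2,  H_2 = 0.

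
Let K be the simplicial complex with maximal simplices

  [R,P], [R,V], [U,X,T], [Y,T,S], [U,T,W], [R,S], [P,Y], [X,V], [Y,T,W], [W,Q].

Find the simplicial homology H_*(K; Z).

H_0 = Z,  H_1 = Z^2,  H_2 = 0.

We work with the vertex ordering P < Q < R < S < T < U < V < W < X < Y. The simplices of K, each written with vertices in increasing order, are:

  0-simplices (10): P, Q, R, S, T, U, V, W, X, Y
  1-simplices (15): PR, PY, QW, RS, RV, ST, SY, TU, TW, TX, TY, UW, UX, VX, WY
  2-simplices (4): STY, TUW, TUX, TWY

so the chain groups are C_0 ≅ Z^10, C_1 ≅ Z^15, C_2 ≅ Z^4.

∂_1: C_1 → C_0 maps an edge to its endpoints' difference, ∂[p,q] = q − p. For instance
  ∂RV = V − R.
The 10×15 boundary matrix has rank 9 and Smith normal form diag(1,1,1,1,1,1,1,1,1).

∂_2: C_2 → C_1 sends each 2-simplex [p,q,r] to [q,r] − [p,r] + [p,q]. For instance
  ∂TUW = UW − TW + TU,
  ∂STY = TY − SY + ST.
As a 15×4 matrix over Z this has rank 4, with invariant factors (1,1,1,1).

From H_k ≅ ker(∂_k) / im(∂_{k+1}) we obtain:

  H_0: rank C_0 − rank ∂_1 = 10 − 9 = 1, and the invariant factors of ∂_1 are all 1, so H_0 = Z.
  H_1: rank ker ∂_1 − rank ∂_2 = (15 − 9) − 4 = 2, and the invariant factors of ∂_2 are all 1, so H_1 = Z^2.
  H_2: rank ker ∂_2 − rank ∂_3 = (4 − 4) − 0 = 0, and there is no ∂_3, so H_2 = 0.

As a check, the Euler characteristic is 10 − 15 + 4 = -1, which agrees with 1 − 2 + 0 = -1.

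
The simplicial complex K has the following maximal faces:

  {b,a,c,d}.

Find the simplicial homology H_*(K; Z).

We work with the vertex ordering a < b < c < d. The simplices of K, each written with vertices in increasing order, are:

  0-simplices (4): a, b, c, d
  1-simplices (6): ab, ac, ad, bc, bd, cd
  2-simplices (4): abc, abd, acd, bcd
  3-simplices (1): abcd

so the chain groups are C_0 ≅ Z^4, C_1 ≅ Z^6, C_2 ≅ Z^4, C_3 ≅ Z^1.

The boundary map ∂_1: C_1 → C_0 is given by ∂[p,q] = [q] − [p].
The resulting 4×6 matrix has rank 3, and its Smith normal form has invariant factors (1,1,1).

∂_2: C_2 → C_1 maps a triangle to the signed sum of its edges. For instance
  ∂abd = bd − ad + ab,
  ∂bcd = cd − bd + bc.
This gives a 6×4 integer matrix of rank 3; reducing to Smith normal form yields diagonal entries (1,1,1).

The boundary map ∂_3: C_3 → C_2 sends each 3-simplex σ to the alternating sum Σ_i (−1)^i (σ with its i-th vertex removed). For instance
  ∂abcd = bcd − acd + abd − abc.
The resulting 4×1 matrix has rank 1, and its Smith normal form has invariant factors (1).

Now H_k = ker ∂_k / im ∂_{k+1}, so:

  H_0: rank C_0 − rank ∂_1 = 4 − 3 = 1, and the invariant factors of ∂_1 are all 1, so H_0 ≅ Z.
  H_1: rank ker ∂_1 − rank ∂_2 = (6 − 3) − 3 = 0, and the invariant factors of ∂_2 are all 1, so H_1 ≅ 0.
  H_2: rank ker ∂_2 − rank ∂_3 = (4 − 3) − 1 = 0, and the invariant factors of ∂_3 are all 1, so H_2 ≅ 0.
  H_3: rank ker ∂_3 − rank ∂_4 = (1 − 1) − 0 = 0, and there is no ∂_4, so H_3 ≅ 0.

H_0 ≅ Z,  H_1 = 0,  H_2 = 0,  H_3 = 0.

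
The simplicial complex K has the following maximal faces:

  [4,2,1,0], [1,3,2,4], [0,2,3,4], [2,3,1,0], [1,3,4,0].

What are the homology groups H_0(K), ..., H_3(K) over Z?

H_0 ≅ Z,  H_1 = 0,  H_2 = 0,  H_3 ≅ Z.

K has 5 vertices, 10 edges, 10 triangles, 5 3-simplices.
rank ∂_0 = 0, rank ∂_1 = 4 ⇒ b_0 = 5 − 0 − 4 = 1; all invariant factors of ∂_1 are 1 so no torsion. So H_0 ≅ Z.
rank ∂_1 = 4, rank ∂_2 = 6 ⇒ b_1 = 10 − 4 − 6 = 0; all invariant factors of ∂_2 are 1 so no torsion. So H_1 ≅ 0.
rank ∂_2 = 6, rank ∂_3 = 4 ⇒ b_2 = 10 − 6 − 4 = 0; all invariant factors of ∂_3 are 1 so no torsion. So H_2 ≅ 0.
rank ∂_3 = 4, rank ∂_4 = 0 ⇒ b_3 = 5 − 4 − 0 = 1. So H_3 ≅ Z.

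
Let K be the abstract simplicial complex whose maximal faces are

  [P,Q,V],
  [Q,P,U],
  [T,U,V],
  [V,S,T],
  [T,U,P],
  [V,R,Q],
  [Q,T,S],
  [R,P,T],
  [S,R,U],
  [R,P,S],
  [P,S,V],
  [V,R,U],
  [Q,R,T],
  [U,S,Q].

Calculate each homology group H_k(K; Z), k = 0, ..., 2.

Fix the vertex order P < Q < R < S < T < U < V and write every simplex with vertices in increasing order. Then dim K = 2 and the simplices of K are:

  0-simplices (7): P, Q, R, S, T, U, V
  1-simplices (21): PQ, PR, PS, PT, PU, PV, QR, QS, QT, QU, QV, RS, RT, RU, RV, ST, SU, SV, TU, TV, UV
  2-simplices (14): PQU, PQV, PRS, PRT, PSV, PTU, QRT, QRV, QST, QSU, RSU, RUV, STV, TUV

so the chain groups are C_0 ≅ Z^7, C_1 ≅ Z^21, C_2 ≅ Z^14.

The boundary map ∂_1: C_1 → C_0 is given by ∂[p,q] = [q] − [p].
The 7×21 boundary matrix has rank 6 and Smith normal form diag(1,1,1,1,1,1).

The boundary map ∂_2: C_2 → C_1 sends each 2-simplex [p,q,r] to [q,r] − [p,r] + [p,q]. For instance
  ∂TUV = UV − TV + TU,
  ∂PQV = QV − PV + PQ.
The 21×14 boundary matrix has rank 13 and Smith normal form diag(1,1,1,1,1,1,1,1,1,1,1,1,1).

From H_k ≅ ker(∂_k) / im(∂_{k+1}) we obtain:

  H_0: rank C_0 − rank ∂_1 = 7 − 6 = 1, and the invariant factors of ∂_1 are all 1, so H_0 ≅ Z.
  H_1: rank ker ∂_1 − rank ∂_2 = (21 − 6) − 13 = 2, and the invariant factors of ∂_2 are all 1, so H_1 ≅ Z^2.
  H_2: rank ker ∂_2 − rank ∂_3 = (14 − 13) − 0 = 1, and there is no ∂_3, so H_2 ≅ Z.

H_0 = Z,  H_1 = Z^2,  H_2 = Z.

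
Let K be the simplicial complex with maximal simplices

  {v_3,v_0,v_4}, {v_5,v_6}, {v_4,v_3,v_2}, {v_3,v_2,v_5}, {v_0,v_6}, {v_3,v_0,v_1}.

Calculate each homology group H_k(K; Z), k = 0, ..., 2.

Take the total order v_0 < v_1 < v_2 < v_3 < v_4 < v_5 < v_6 on the vertex set. Then K (dimension 2) consists of the simplices:

  0-simplices (7): [v_0], [v_1], [v_2], [v_3], [v_4], [v_5], [v_6]
  1-simplices (11): [v_0,v_1], [v_0,v_3], [v_0,v_4], [v_0,v_6], [v_1,v_3], [v_2,v_3], [v_2,v_4], [v_2,v_5], [v_3,v_4], [v_3,v_5], [v_5,v_6]
  2-simplices (4): [v_0,v_1,v_3], [v_0,v_3,v_4], [v_2,v_3,v_4], [v_2,v_3,v_5]

giving chain groups C_0 ≅ Z^7, C_1 ≅ Z^11, C_2 ≅ Z^4.

Boundary ∂_1: C_1 → C_0 sends each edge [p,q] (with p < q) to q − p.
The resulting 7×11 matrix has rank 6, and its Smith normal form has invariant factors (1,1,1,1,1,1).

The boundary map ∂_2: C_2 → C_1 acts by ∂[p,q,r] = [q,r] − [p,r] + [p,q]. For instance
  ∂[v_2,v_3,v_4] = [v_3,v_4] − [v_2,v_4] + [v_2,v_3],
  ∂[v_0,v_1,v_3] = [v_1,v_3] − [v_0,v_3] + [v_0,v_1].
This gives a 11×4 integer matrix of rank 4; reducing to Smith normal form yields diagonal entries (1,1,1,1).

Reading off H_k = ker ∂_k / im ∂_{k+1}:

  H_0: rank C_0 − rank ∂_1 = 7 − 6 = 1, and the invariant factors of ∂_1 are all 1, so H_0 = Z.
  H_1: rank ker ∂_1 − rank ∂_2 = (11 − 6) − 4 = 1, and the invariant factors of ∂_2 are all 1, so H_1 = Z.
  H_2: rank ker ∂_2 − rank ∂_3 = (4 − 4) − 0 = 0, and there is no ∂_3, so H_2 = 0.

H_0 = Z,  H_1 = Z,  H_2 = 0.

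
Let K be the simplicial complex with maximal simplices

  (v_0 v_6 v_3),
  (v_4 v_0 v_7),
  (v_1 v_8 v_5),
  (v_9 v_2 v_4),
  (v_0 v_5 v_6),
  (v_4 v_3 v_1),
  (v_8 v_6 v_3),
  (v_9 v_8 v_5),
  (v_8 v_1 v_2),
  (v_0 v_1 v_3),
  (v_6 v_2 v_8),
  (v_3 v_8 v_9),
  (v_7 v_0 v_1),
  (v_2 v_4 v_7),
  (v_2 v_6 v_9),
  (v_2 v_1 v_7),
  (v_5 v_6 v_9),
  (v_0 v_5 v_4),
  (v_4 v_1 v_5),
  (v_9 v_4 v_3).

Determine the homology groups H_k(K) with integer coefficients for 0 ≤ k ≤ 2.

H_0 = Z,  H_1 = Z ⊕ Z_2,  H_2 = 0.

Order the vertices as v_0 < v_1 < v_2 < v_3 < v_4 < v_5 < v_6 < v_7 < v_8 < v_9. Listing each simplex with vertices in this order, K has dimension 2 with simplices:

  0-simplices (10): [v_0], [v_1], [v_2], [v_3], [v_4], [v_5], [v_6], [v_7], [v_8], [v_9]
  1-simplices (30): (30 of them)
  2-simplices (20): (20 of them)

so the chain groups are C_0 ≅ Z^10, C_1 ≅ Z^30, C_2 ≅ Z^20.

Boundary ∂_1: C_1 → C_0 maps an edge to its endpoints' difference, ∂[p,q] = q − p. For instance
  ∂[v_1,v_3] = [v_3] − [v_1].
This gives a 10×30 integer matrix of rank 9; reducing to Smith normal form yields diagonal entries (1,1,1,1,1,1,1,1,1).

Boundary ∂_2: C_2 → C_1 acts by ∂[p,q,r] = [q,r] − [p,r] + [p,q]. For instance
  ∂[v_0,v_5,v_6] = [v_5,v_6] − [v_0,v_6] + [v_0,v_5],
  ∂[v_5,v_8,v_9] = [v_8,v_9] − [v_5,v_9] + [v_5,v_8].
This gives a 30×20 integer matrix of rank 20; reducing to Smith normal form yields diagonal entries (1,1,1,1,1,1,1,1,1,1,1,1,1,1,1,1,1,1,1,2).

Computing H_k = (kernel of ∂_k) / (image of ∂_{k+1}):

  H_0: rank C_0 − rank ∂_1 = 10 − 9 = 1, and the invariant factors of ∂_1 are all 1, so H_0 = Z.
  H_1: rank ker ∂_1 − rank ∂_2 = (30 − 9) − 20 = 1, and ∂_2 has invariant factor 2 > 1, so H_1 = Z ⊕ Z_2.
  H_2: rank ker ∂_2 − rank ∂_3 = (20 − 20) − 0 = 0, and there is no ∂_3, so H_2 = 0.

As a check, the Euler characteristic is 10 − 30 + 20 = 0, which agrees with 1 − 1 + 0 = 0.
(K is a triangulation of the Klein bottle.)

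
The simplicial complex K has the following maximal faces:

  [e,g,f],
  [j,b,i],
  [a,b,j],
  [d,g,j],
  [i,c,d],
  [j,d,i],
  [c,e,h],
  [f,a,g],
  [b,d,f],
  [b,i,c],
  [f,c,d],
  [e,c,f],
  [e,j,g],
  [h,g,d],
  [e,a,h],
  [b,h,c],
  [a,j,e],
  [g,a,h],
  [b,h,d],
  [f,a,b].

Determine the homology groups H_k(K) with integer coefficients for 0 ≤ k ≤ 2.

Order the vertices as a < b < c < d < e < f < g < h < i < j. Listing each simplex with vertices in this order, K has dimension 2 with simplices:

  0-simplices (10): a, b, c, d, e, f, g, h, i, j
  1-simplices (30): ab, ae, af, ag, ah, aj, bc, bd, bf, bh, bi, bj, cd, ce, cf, ch, ci, df, dg, dh, di, dj, ef, eg, eh, ej, fg, gh, gj, ij
  2-simplices (20): abf, abj, aeh, aej, afg, agh, bch, bci, bdf, bdh, bij, cdf, cdi, cef, ceh, dgh, dgj, dij, efg, egj

so the chain groups are C_0 ≅ Z^10, C_1 ≅ Z^30, C_2 ≅ Z^20.

Boundary ∂_1: C_1 → C_0 sends each edge [p,q] (with p < q) to q − p. For instance
  ∂bh = h − b.
The resulting 10×30 matrix has rank 9, and its Smith normal form has invariant factors (1,1,1,1,1,1,1,1,1).

∂_2: C_2 → C_1 maps a triangle to the signed sum of its edges. For instance
  ∂aej = ej − aj + ae,
  ∂bch = ch − bh + bc.
This gives a 30×20 integer matrix of rank 20; reducing to Smith normal form yields diagonal entries (1,1,1,1,1,1,1,1,1,1,1,1,1,1,1,1,1,1,1,2).

Computing H_k = (kernel of ∂_k) / (image of ∂_{k+1}):

  H_0: rank C_0 − rank ∂_1 = 10 − 9 = 1, and the invariant factors of ∂_1 are all 1, so H_0 ≅ Z.
  H_1: rank ker ∂_1 − rank ∂_2 = (30 − 9) − 20 = 1, and ∂_2 has invariant factor 2 > 1, so H_1 ≅ Z ⊕ Z/2.
  H_2: rank ker ∂_2 − rank ∂_3 = (20 − 20) − 0 = 0, and there is no ∂_3, so H_2 ≅ 0.

As a check, the Euler characteristic is 10 − 30 + 20 = 0, which agrees with 1 − 1 + 0 = 0.
(K is a triangulation of the Klein bottle.)

H_0 ≅ Z,  H_1 ≅ Z ⊕ Z/2,  H_2 = 0.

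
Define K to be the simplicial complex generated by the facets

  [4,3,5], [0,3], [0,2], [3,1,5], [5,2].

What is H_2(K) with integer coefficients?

We work with the vertex ordering 0 < 1 < 2 < 3 < 4 < 5. The simplices of K, each written with vertices in increasing order, are:

  0-simplices (6): [0], [1], [2], [3], [4], [5]
  1-simplices (8): [0,2], [0,3], [1,3], [1,5], [2,5], [3,4], [3,5], [4,5]
  2-simplices (2): [1,3,5], [3,4,5]

giving chain groups C_0 ≅ Z^6, C_1 ≅ Z^8, C_2 ≅ Z^2.

The boundary map ∂_1: C_1 → C_0 sends each edge [p,q] (with p < q) to q − p. For instance
  ∂[3,4] = [4] − [3].
The 6×8 boundary matrix has rank 5 and Smith normal form diag(1,1,1,1,1).

Boundary ∂_2: C_2 → C_1 sends each 2-simplex [p,q,r] to [q,r] − [p,r] + [p,q]. For instance
  ∂[1,3,5] = [3,5] − [1,5] + [1,3],
  ∂[3,4,5] = [4,5] − [3,5] + [3,4].
This gives a 8×2 integer matrix of rank 2; reducing to Smith normal form yields diagonal entries (1,1).

From H_k ≅ ker(∂_k) / im(∂_{k+1}) we obtain:

  H_2: rank ker ∂_2 − rank ∂_3 = (2 − 2) − 0 = 0, and there is no ∂_3, so H_2 = 0.

H_2 ≅ 0.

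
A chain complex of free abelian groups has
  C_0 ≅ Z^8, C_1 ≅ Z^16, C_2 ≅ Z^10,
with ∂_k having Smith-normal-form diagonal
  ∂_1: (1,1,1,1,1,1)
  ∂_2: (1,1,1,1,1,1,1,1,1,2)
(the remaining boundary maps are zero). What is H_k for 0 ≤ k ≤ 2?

H_0: b_0 = 8 − 0 − 6 = 2; torsion from ∂_1 factors > 1: none. So H_0 = Z^2.
H_1: b_1 = 16 − 6 − 10 = 0; torsion from ∂_2 factors > 1: [2]. So H_1 = Z/2.
H_2: b_2 = 10 − 10 − 0 = 0; torsion from ∂_3 factors > 1: none. So H_2 = 0.

H_0 = Z^2,  H_1 = Z/2,  H_2 = 0.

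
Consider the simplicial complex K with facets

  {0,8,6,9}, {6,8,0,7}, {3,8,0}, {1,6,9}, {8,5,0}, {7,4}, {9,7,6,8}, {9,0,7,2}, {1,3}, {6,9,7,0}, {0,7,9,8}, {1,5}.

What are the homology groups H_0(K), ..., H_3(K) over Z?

Take the total order 0 < 1 < 2 < 3 < 4 < 5 < 6 < 7 < 8 < 9 on the vertex set. Then K (dimension 3) consists of the simplices:

  0-simplices (10): [0], [1], [2], [3], [4], [5], [6], [7], [8], [9]
  1-simplices (22): [0,2], [0,3], [0,5], [0,6], [0,7], [0,8], [0,9], [1,3], [1,5], [1,6], [1,9], [2,7], [2,9], [3,8], [4,7], [5,8], [6,7], [6,8], [6,9], [7,8], [7,9], [8,9]
  2-simplices (16): [0,2,7], [0,2,9], [0,3,8], [0,5,8], [0,6,7], [0,6,8], [0,6,9], [0,7,8], [0,7,9], [0,8,9], [1,6,9], [2,7,9], [6,7,8], [6,7,9], [6,8,9], [7,8,9]
  3-simplices (6): [0,2,7,9], [0,6,7,8], [0,6,7,9], [0,6,8,9], [0,7,8,9], [6,7,8,9]

so the chain groups are C_0 ≅ Z^10, C_1 ≅ Z^22, C_2 ≅ Z^16, C_3 ≅ Z^6.

The boundary map ∂_1: C_1 → C_0 is given by ∂[p,q] = [q] − [p]. For instance
  ∂[7,9] = [9] − [7].
This gives a 10×22 integer matrix of rank 9; reducing to Smith normal form yields diagonal entries (1,1,1,1,1,1,1,1,1).

The boundary map ∂_2: C_2 → C_1 acts by ∂[p,q,r] = [q,r] − [p,r] + [p,q]. For instance
  ∂[0,8,9] = [8,9] − [0,9] + [0,8],
  ∂[6,7,8] = [7,8] − [6,8] + [6,7].
This gives a 22×16 integer matrix of rank 11; reducing to Smith normal form yields diagonal entries (1,1,1,1,1,1,1,1,1,1,1).

Boundary ∂_3: C_3 → C_2 sends each 3-simplex σ to the alternating sum Σ_i (−1)^i (σ with its i-th vertex removed). For instance
  ∂[0,7,8,9] = [7,8,9] − [0,8,9] + [0,7,9] − [0,7,8],
  ∂[0,6,8,9] = [6,8,9] − [0,8,9] + [0,6,9] − [0,6,8].
This gives a 16×6 integer matrix of rank 5; reducing to Smith normal form yields diagonal entries (1,1,1,1,1).

Computing H_k = (kernel of ∂_k) / (image of ∂_{k+1}):

  H_0: rank C_0 − rank ∂_1 = 10 − 9 = 1, and the invariant factors of ∂_1 are all 1, so H_0 = Z.
  H_1: rank ker ∂_1 − rank ∂_2 = (22 − 9) − 11 = 2, and the invariant factors of ∂_2 are all 1, so H_1 = Z^2.
  H_2: rank ker ∂_2 − rank ∂_3 = (16 − 11) − 5 = 0, and the invariant factors of ∂_3 are all 1, so H_2 = 0.
  H_3: rank ker ∂_3 − rank ∂_4 = (6 − 5) − 0 = 1, and there is no ∂_4, so H_3 = Z.

H_0 = Z,  H_1 = Z^2,  H_2 = 0,  H_3 = Z.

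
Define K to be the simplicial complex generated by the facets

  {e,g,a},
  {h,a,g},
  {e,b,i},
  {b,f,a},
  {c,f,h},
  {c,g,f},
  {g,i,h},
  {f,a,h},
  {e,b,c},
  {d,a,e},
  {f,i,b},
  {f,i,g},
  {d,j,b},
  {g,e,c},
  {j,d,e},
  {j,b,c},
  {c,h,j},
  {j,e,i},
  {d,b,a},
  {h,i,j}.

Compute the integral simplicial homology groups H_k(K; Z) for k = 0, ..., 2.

H_0 = Z,  H_1 = Z ⊕ Z_2,  H_2 = 0.

Fix the vertex order a < b < c < d < e < f < g < h < i < j and write every simplex with vertices in increasing order. Then dim K = 2 and the simplices of K are:

  0-simplices (10): a, b, c, d, e, f, g, h, i, j
  1-simplices (30): ab, ad, ae, af, ag, ah, bc, bd, be, bf, bi, bj, ce, cf, cg, ch, cj, de, dj, eg, ei, ej, fg, fh, fi, gh, gi, hi, hj, ij
  2-simplices (20): abd, abf, ade, aeg, afh, agh, bce, bcj, bdj, bei, bfi, ceg, cfg, cfh, chj, dej, eij, fgi, ghi, hij

Hence C_0 ≅ Z^10, C_1 ≅ Z^30, C_2 ≅ Z^20.

∂_1: C_1 → C_0 maps an edge to its endpoints' difference, ∂[p,q] = q − p. For instance
  ∂eg = g − e.
As a 10×30 matrix over Z this has rank 9, with invariant factors (1,1,1,1,1,1,1,1,1).

∂_2: C_2 → C_1 acts by ∂[p,q,r] = [q,r] − [p,r] + [p,q]. For instance
  ∂abf = bf − af + ab,
  ∂cfh = fh − ch + cf.
This gives a 30×20 integer matrix of rank 20; reducing to Smith normal form yields diagonal entries (1,1,1,1,1,1,1,1,1,1,1,1,1,1,1,1,1,1,1,2).

From H_k ≅ ker(∂_k) / im(∂_{k+1}) we obtain:

  H_0: rank C_0 − rank ∂_1 = 10 − 9 = 1, and the invariant factors of ∂_1 are all 1, so H_0 = Z.
  H_1: rank ker ∂_1 − rank ∂_2 = (30 − 9) − 20 = 1, and ∂_2 has invariant factor 2 > 1, so H_1 = Z ⊕ Z_2.
  H_2: rank ker ∂_2 − rank ∂_3 = (20 − 20) − 0 = 0, and there is no ∂_3, so H_2 = 0.

As a check, the Euler characteristic is 10 − 30 + 20 = 0, which agrees with 1 − 1 + 0 = 0.
(K is a triangulation of the Klein bottle.)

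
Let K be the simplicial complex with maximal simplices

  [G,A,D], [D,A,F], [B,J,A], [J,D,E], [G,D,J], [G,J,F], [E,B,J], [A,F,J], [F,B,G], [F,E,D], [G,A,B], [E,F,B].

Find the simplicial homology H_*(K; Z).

H_0 ≅ Z,  H_1 ≅ Z/2,  H_2 = 0.

K has 7 vertices, 18 edges, 12 triangles.
rank ∂_0 = 0, rank ∂_1 = 6 ⇒ b_0 = 7 − 0 − 6 = 1; all invariant factors of ∂_1 are 1 so no torsion. So H_0 = Z.
rank ∂_1 = 6, rank ∂_2 = 12 ⇒ b_1 = 18 − 6 − 12 = 0; ∂_2 has invariant factor(s) [2] giving torsion. So H_1 = Z/2.
rank ∂_2 = 12, rank ∂_3 = 0 ⇒ b_2 = 12 − 12 − 0 = 0. So H_2 = 0.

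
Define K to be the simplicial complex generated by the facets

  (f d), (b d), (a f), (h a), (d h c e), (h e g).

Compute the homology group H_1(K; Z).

H_1 = Z.

Order the vertices as a < b < c < d < e < f < g < h. Listing each simplex with vertices in this order, K has dimension 3 with simplices:

  0-simplices (8): a, b, c, d, e, f, g, h
  1-simplices (12): af, ah, bd, cd, ce, ch, de, df, dh, eg, eh, gh
  2-simplices (5): cde, cdh, ceh, deh, egh
  3-simplices (1): cdeh

giving chain groups C_0 ≅ Z^8, C_1 ≅ Z^12, C_2 ≅ Z^5, C_3 ≅ Z^1.

The boundary map ∂_1: C_1 → C_0 is given by ∂[p,q] = [q] − [p]. For instance
  ∂gh = h − g.
As a 8×12 matrix over Z this has rank 7, with invariant factors (1,1,1,1,1,1,1).

Boundary ∂_2: C_2 → C_1 sends each 2-simplex [p,q,r] to [q,r] − [p,r] + [p,q]. For instance
  ∂cde = de − ce + cd,
  ∂deh = eh − dh + de.
The resulting 12×5 matrix has rank 4, and its Smith normal form has invariant factors (1,1,1,1).

∂_3: C_3 → C_2 sends each 3-simplex σ to the alternating sum Σ_i (−1)^i (σ with its i-th vertex removed). For instance
  ∂cdeh = deh − ceh + cdh − cde.
The 5×1 boundary matrix has rank 1 and Smith normal form diag(1).

Now H_k = ker ∂_k / im ∂_{k+1}, so:

  H_1: rank ker ∂_1 − rank ∂_2 = (12 − 7) − 4 = 1, and the invariant factors of ∂_2 are all 1, so H_1 = Z.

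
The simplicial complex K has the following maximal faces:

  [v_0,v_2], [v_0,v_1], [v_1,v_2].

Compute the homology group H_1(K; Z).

H_1 = Z.

Order the vertices as v_0 < v_1 < v_2. Listing each simplex with vertices in this order, K has dimension 1 with simplices:

  0-simplices (3): [v_0], [v_1], [v_2]
  1-simplices (3): [v_0,v_1], [v_0,v_2], [v_1,v_2]

Hence C_0 ≅ Z^3, C_1 ≅ Z^3.

Boundary ∂_1: C_1 → C_0 is given by ∂[p,q] = [q] − [p].
The resulting 3×3 matrix has rank 2, and its Smith normal form has invariant factors (1,1).

Reading off H_k = ker ∂_k / im ∂_{k+1}:

  H_1: rank ker ∂_1 − rank ∂_2 = (3 − 2) − 0 = 1, and there is no ∂_2, so H_1 ≅ Z.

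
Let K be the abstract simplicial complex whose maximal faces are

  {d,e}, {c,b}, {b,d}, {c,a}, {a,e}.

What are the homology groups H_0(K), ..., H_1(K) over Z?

H_0 ≅ Z,  H_1 ≅ Z.

Take the total order a < b < c < d < e on the vertex set. Then K (dimension 1) consists of the simplices:

  0-simplices (5): a, b, c, d, e
  1-simplices (5): ac, ae, bc, bd, de

Hence C_0 ≅ Z^5, C_1 ≅ Z^5.

The boundary map ∂_1: C_1 → C_0 is given by ∂[p,q] = [q] − [p]. For instance
  ∂bd = d − b.
The resulting 5×5 matrix has rank 4, and its Smith normal form has invariant factors (1,1,1,1).

From H_k ≅ ker(∂_k) / im(∂_{k+1}) we obtain:

  H_0: rank C_0 − rank ∂_1 = 5 − 4 = 1, and the invariant factors of ∂_1 are all 1, so H_0 = Z.
  H_1: rank ker ∂_1 − rank ∂_2 = (5 − 4) − 0 = 1, and there is no ∂_2, so H_1 = Z.

As a check, the Euler characteristic is 5 − 5 = 0, which agrees with 1 − 1 = 0.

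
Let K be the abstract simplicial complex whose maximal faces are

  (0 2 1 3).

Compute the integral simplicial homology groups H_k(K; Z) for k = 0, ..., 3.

H_0 ≅ Z,  H_1 = 0,  H_2 = 0,  H_3 = 0.

Take the total order 0 < 1 < 2 < 3 on the vertex set. Then K (dimension 3) consists of the simplices:

  0-simplices (4): [0], [1], [2], [3]
  1-simplices (6): [0,1], [0,2], [0,3], [1,2], [1,3], [2,3]
  2-simplices (4): [0,1,2], [0,1,3], [0,2,3], [1,2,3]
  3-simplices (1): [0,1,2,3]

Hence C_0 ≅ Z^4, C_1 ≅ Z^6, C_2 ≅ Z^4, C_3 ≅ Z^1.

Boundary ∂_1: C_1 → C_0 sends each edge [p,q] (with p < q) to q − p. For instance
  ∂[1,2] = [2] − [1].
The resulting 4×6 matrix has rank 3, and its Smith normal form has invariant factors (1,1,1).

Boundary ∂_2: C_2 → C_1 sends each 2-simplex [p,q,r] to [q,r] − [p,r] + [p,q]. For instance
  ∂[1,2,3] = [2,3] − [1,3] + [1,2],
  ∂[0,2,3] = [2,3] − [0,3] + [0,2].
The resulting 6×4 matrix has rank 3, and its Smith normal form has invariant factors (1,1,1).

∂_3: C_3 → C_2 sends each 3-simplex σ to the alternating sum Σ_i (−1)^i (σ with its i-th vertex removed). For instance
  ∂[0,1,2,3] = [1,2,3] − [0,2,3] + [0,1,3] − [0,1,2].
The 4×1 boundary matrix has rank 1 and Smith normal form diag(1).

Now H_k = ker ∂_k / im ∂_{k+1}, so:

  H_0: rank C_0 − rank ∂_1 = 4 − 3 = 1, and the invariant factors of ∂_1 are all 1, so H_0 ≅ Z.
  H_1: rank ker ∂_1 − rank ∂_2 = (6 − 3) − 3 = 0, and the invariant factors of ∂_2 are all 1, so H_1 ≅ 0.
  H_2: rank ker ∂_2 − rank ∂_3 = (4 − 3) − 1 = 0, and the invariant factors of ∂_3 are all 1, so H_2 ≅ 0.
  H_3: rank ker ∂_3 − rank ∂_4 = (1 − 1) − 0 = 0, and there is no ∂_4, so H_3 ≅ 0.

As a check, the Euler characteristic is 4 − 6 + 4 − 1 = 1, which agrees with 1 − 0 + 0 − 0 = 1.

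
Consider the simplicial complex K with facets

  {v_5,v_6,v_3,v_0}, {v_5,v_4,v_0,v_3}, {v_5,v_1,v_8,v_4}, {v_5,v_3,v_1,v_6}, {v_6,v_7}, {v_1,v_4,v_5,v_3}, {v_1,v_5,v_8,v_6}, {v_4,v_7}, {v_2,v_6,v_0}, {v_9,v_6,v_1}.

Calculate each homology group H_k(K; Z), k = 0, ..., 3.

H_0 ≅ Z,  H_1 ≅ Z,  H_2 = 0,  H_3 = 0.

Fix the vertex order v_0 < v_1 < v_2 < v_3 < v_4 < v_5 < v_6 < v_7 < v_8 < v_9 and write every simplex with vertices in increasing order. Then dim K = 3 and the simplices of K are:

  0-simplices (10): [v_0], [v_1], [v_2], [v_3], [v_4], [v_5], [v_6], [v_7], [v_8], [v_9]
  1-simplices (23): (23 of them)
  2-simplices (19): (19 of them)
  3-simplices (6): [v_0,v_3,v_4,v_5], [v_0,v_3,v_5,v_6], [v_1,v_3,v_4,v_5], [v_1,v_3,v_5,v_6], [v_1,v_4,v_5,v_8], [v_1,v_5,v_6,v_8]

so the chain groups are C_0 ≅ Z^10, C_1 ≅ Z^23, C_2 ≅ Z^19, C_3 ≅ Z^6.

∂_1: C_1 → C_0 sends each edge [p,q] (with p < q) to q − p.
This gives a 10×23 integer matrix of rank 9; reducing to Smith normal form yields diagonal entries (1,1,1,1,1,1,1,1,1).

The boundary map ∂_2: C_2 → C_1 sends each 2-simplex [p,q,r] to [q,r] − [p,r] + [p,q]. For instance
  ∂[v_1,v_4,v_5] = [v_4,v_5] − [v_1,v_5] + [v_1,v_4],
  ∂[v_0,v_3,v_6] = [v_3,v_6] − [v_0,v_6] + [v_0,v_3].
As a 23×19 matrix over Z this has rank 13, with invariant factors (1,1,1,1,1,1,1,1,1,1,1,1,1).

The boundary map ∂_3: C_3 → C_2 sends each 3-simplex σ to the alternating sum Σ_i (−1)^i (σ with its i-th vertex removed). For instance
  ∂[v_1,v_5,v_6,v_8] = [v_5,v_6,v_8] − [v_1,v_6,v_8] + [v_1,v_5,v_8] − [v_1,v_5,v_6],
  ∂[v_0,v_3,v_4,v_5] = [v_3,v_4,v_5] − [v_0,v_4,v_5] + [v_0,v_3,v_5] − [v_0,v_3,v_4].
The resulting 19×6 matrix has rank 6, and its Smith normal form has invariant factors (1,1,1,1,1,1).

From H_k ≅ ker(∂_k) / im(∂_{k+1}) we obtain:

  H_0: rank C_0 − rank ∂_1 = 10 − 9 = 1, and the invariant factors of ∂_1 are all 1, so H_0 = Z.
  H_1: rank ker ∂_1 − rank ∂_2 = (23 − 9) − 13 = 1, and the invariant factors of ∂_2 are all 1, so H_1 = Z.
  H_2: rank ker ∂_2 − rank ∂_3 = (19 − 13) − 6 = 0, and the invariant factors of ∂_3 are all 1, so H_2 = 0.
  H_3: rank ker ∂_3 − rank ∂_4 = (6 − 6) − 0 = 0, and there is no ∂_4, so H_3 = 0.

As a check, the Euler characteristic is 10 − 23 + 19 − 6 = 0, which agrees with 1 − 1 + 0 − 0 = 0.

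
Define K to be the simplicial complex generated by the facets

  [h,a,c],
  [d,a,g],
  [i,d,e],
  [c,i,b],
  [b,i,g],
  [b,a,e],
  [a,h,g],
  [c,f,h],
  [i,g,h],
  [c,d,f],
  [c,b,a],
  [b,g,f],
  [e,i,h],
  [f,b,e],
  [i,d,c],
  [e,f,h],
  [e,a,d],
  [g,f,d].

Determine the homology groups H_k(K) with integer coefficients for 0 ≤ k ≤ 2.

We work with the vertex ordering a < b < c < d < e < f < g < h < i. The simplices of K, each written with vertices in increasing order, are:

  0-simplices (9): a, b, c, d, e, f, g, h, i
  1-simplices (27): ab, ac, ad, ae, ag, ah, bc, be, bf, bg, bi, cd, cf, ch, ci, de, df, dg, di, ef, eh, ei, fg, fh, gh, gi, hi
  2-simplices (18): abc, abe, ach, ade, adg, agh, bci, bef, bfg, bgi, cdf, cdi, cfh, dei, dfg, efh, ehi, ghi

Hence C_0 ≅ Z^9, C_1 ≅ Z^27, C_2 ≅ Z^18.

Boundary ∂_1: C_1 → C_0 maps an edge to its endpoints' difference, ∂[p,q] = q − p. For instance
  ∂df = f − d.
The resulting 9×27 matrix has rank 8, and its Smith normal form has invariant factors (1,1,1,1,1,1,1,1).

∂_2: C_2 → C_1 acts by ∂[p,q,r] = [q,r] − [p,r] + [p,q]. For instance
  ∂ghi = hi − gi + gh,
  ∂agh = gh − ah + ag.
The resulting 27×18 matrix has rank 17, and its Smith normal form has invariant factors (1,1,1,1,1,1,1,1,1,1,1,1,1,1,1,1,1).

Reading off H_k = ker ∂_k / im ∂_{k+1}:

  H_0: rank C_0 − rank ∂_1 = 9 − 8 = 1, and the invariant factors of ∂_1 are all 1, so H_0 ≅ Z.
  H_1: rank ker ∂_1 − rank ∂_2 = (27 − 8) − 17 = 2, and the invariant factors of ∂_2 are all 1, so H_1 ≅ Z^2.
  H_2: rank ker ∂_2 − rank ∂_3 = (18 − 17) − 0 = 1, and there is no ∂_3, so H_2 ≅ Z.

(K is a triangulation of the torus T^2.)

H_0 ≅ Z,  H_1 ≅ Z^2,  H_2 ≅ Z.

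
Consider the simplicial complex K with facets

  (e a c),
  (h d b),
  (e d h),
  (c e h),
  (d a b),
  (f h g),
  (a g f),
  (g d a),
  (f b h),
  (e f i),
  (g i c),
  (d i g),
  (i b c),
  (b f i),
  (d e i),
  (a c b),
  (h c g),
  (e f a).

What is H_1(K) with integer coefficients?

Order the vertices as a < b < c < d < e < f < g < h < i. Listing each simplex with vertices in this order, K has dimension 2 with simplices:

  0-simplices (9): a, b, c, d, e, f, g, h, i
  1-simplices (27): ab, ac, ad, ae, af, ag, bc, bd, bf, bh, bi, ce, cg, ch, ci, de, dg, dh, di, ef, eh, ei, fg, fh, fi, gh, gi
  2-simplices (18): abc, abd, ace, adg, aef, afg, bci, bdh, bfh, bfi, ceh, cgh, cgi, deh, dei, dgi, efi, fgh

giving chain groups C_0 ≅ Z^9, C_1 ≅ Z^27, C_2 ≅ Z^18.

∂_1: C_1 → C_0 is given by ∂[p,q] = [q] − [p]. For instance
  ∂ag = g − a.
The 9×27 boundary matrix has rank 8 and Smith normal form diag(1,1,1,1,1,1,1,1).

∂_2: C_2 → C_1 sends each 2-simplex [p,q,r] to [q,r] − [p,r] + [p,q]. For instance
  ∂abc = bc − ac + ab,
  ∂bfh = fh − bh + bf.
As a 27×18 matrix over Z this has rank 17, with invariant factors (1,1,1,1,1,1,1,1,1,1,1,1,1,1,1,1,1).

From H_k ≅ ker(∂_k) / im(∂_{k+1}) we obtain:

  H_1: rank ker ∂_1 − rank ∂_2 = (27 − 8) − 17 = 2, and the invariant factors of ∂_2 are all 1, so H_1 = Z^2.

H_1 ≅ Z^2.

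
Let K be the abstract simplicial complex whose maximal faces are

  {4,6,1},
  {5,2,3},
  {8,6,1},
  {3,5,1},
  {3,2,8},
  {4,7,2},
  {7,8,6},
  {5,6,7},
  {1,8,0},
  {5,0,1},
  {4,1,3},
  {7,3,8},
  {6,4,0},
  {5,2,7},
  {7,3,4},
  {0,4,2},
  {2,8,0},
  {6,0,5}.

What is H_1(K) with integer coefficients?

Order the vertices as 0 < 1 < 2 < 3 < 4 < 5 < 6 < 7 < 8. Listing each simplex with vertices in this order, K has dimension 2 with simplices:

  0-simplices (9): [0], [1], [2], [3], [4], [5], [6], [7], [8]
  1-simplices (27): (27 of them)
  2-simplices (18): [0,1,5], [0,1,8], [0,2,4], [0,2,8], [0,4,6], [0,5,6], [1,3,4], [1,3,5], [1,4,6], [1,6,8], [2,3,5], [2,3,8], [2,4,7], [2,5,7], [3,4,7], [3,7,8], [5,6,7], [6,7,8]

giving chain groups C_0 ≅ Z^9, C_1 ≅ Z^27, C_2 ≅ Z^18.

The boundary map ∂_1: C_1 → C_0 is given by ∂[p,q] = [q] − [p]. For instance
  ∂[6,7] = [7] − [6].
As a 9×27 matrix over Z this has rank 8, with invariant factors (1,1,1,1,1,1,1,1).

The boundary map ∂_2: C_2 → C_1 sends each 2-simplex [p,q,r] to [q,r] − [p,r] + [p,q]. For instance
  ∂[3,4,7] = [4,7] − [3,7] + [3,4],
  ∂[0,1,5] = [1,5] − [0,5] + [0,1].
This gives a 27×18 integer matrix of rank 18; reducing to Smith normal form yields diagonal entries (1,1,1,1,1,1,1,1,1,1,1,1,1,1,1,1,1,2).

From H_k ≅ ker(∂_k) / im(∂_{k+1}) we obtain:

  H_1: rank ker ∂_1 − rank ∂_2 = (27 − 8) − 18 = 1, and ∂_2 has invariant factor 2 > 1, so H_1 = Z ⊕ Z/2.

(K is a triangulation of the Klein bottle.)

H_1 = Z ⊕ Z/2.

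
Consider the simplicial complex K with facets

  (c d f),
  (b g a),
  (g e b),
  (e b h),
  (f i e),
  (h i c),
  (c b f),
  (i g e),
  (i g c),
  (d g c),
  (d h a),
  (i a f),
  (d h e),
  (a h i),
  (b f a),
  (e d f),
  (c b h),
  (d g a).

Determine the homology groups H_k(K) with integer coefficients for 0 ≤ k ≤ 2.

H_0 ≅ Z,  H_1 ≅ Z^2,  H_2 ≅ Z.

Take the total order a < b < c < d < e < f < g < h < i on the vertex set. Then K (dimension 2) consists of the simplices:

  0-simplices (9): a, b, c, d, e, f, g, h, i
  1-simplices (27): ab, ad, af, ag, ah, ai, bc, be, bf, bg, bh, cd, cf, cg, ch, ci, de, df, dg, dh, ef, eg, eh, ei, fi, gi, hi
  2-simplices (18): abf, abg, adg, adh, afi, ahi, bcf, bch, beg, beh, cdf, cdg, cgi, chi, def, deh, efi, egi

so the chain groups are C_0 ≅ Z^9, C_1 ≅ Z^27, C_2 ≅ Z^18.

∂_1: C_1 → C_0 sends each edge [p,q] (with p < q) to q − p. For instance
  ∂ch = h − c.
As a 9×27 matrix over Z this has rank 8, with invariant factors (1,1,1,1,1,1,1,1).

∂_2: C_2 → C_1 maps a triangle to the signed sum of its edges. For instance
  ∂cgi = gi − ci + cg,
  ∂cdg = dg − cg + cd.
The resulting 27×18 matrix has rank 17, and its Smith normal form has invariant factors (1,1,1,1,1,1,1,1,1,1,1,1,1,1,1,1,1).

Computing H_k = (kernel of ∂_k) / (image of ∂_{k+1}):

  H_0: rank C_0 − rank ∂_1 = 9 − 8 = 1, and the invariant factors of ∂_1 are all 1, so H_0 = Z.
  H_1: rank ker ∂_1 − rank ∂_2 = (27 − 8) − 17 = 2, and the invariant factors of ∂_2 are all 1, so H_1 = Z^2.
  H_2: rank ker ∂_2 − rank ∂_3 = (18 − 17) − 0 = 1, and there is no ∂_3, so H_2 = Z.

(K is a triangulation of the torus T^2.)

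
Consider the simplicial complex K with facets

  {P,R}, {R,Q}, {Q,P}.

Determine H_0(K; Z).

H_0 = Z.

Order the vertices as P < Q < R. Listing each simplex with vertices in this order, K has dimension 1 with simplices:

  0-simplices (3): P, Q, R
  1-simplices (3): PQ, PR, QR

Hence C_0 ≅ Z^3, C_1 ≅ Z^3.

∂_1: C_1 → C_0 sends each edge [p,q] (with p < q) to q − p. For instance
  ∂QR = R − Q.
This gives a 3×3 integer matrix of rank 2; reducing to Smith normal form yields diagonal entries (1,1).

From H_k ≅ ker(∂_k) / im(∂_{k+1}) we obtain:

  H_0: rank C_0 − rank ∂_1 = 3 − 2 = 1, and the invariant factors of ∂_1 are all 1, so H_0 = Z.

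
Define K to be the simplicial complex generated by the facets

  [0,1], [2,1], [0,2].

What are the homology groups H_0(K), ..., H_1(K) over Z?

Take the total order 0 < 1 < 2 on the vertex set. Then K (dimension 1) consists of the simplices:

  0-simplices (3): [0], [1], [2]
  1-simplices (3): [0,1], [0,2], [1,2]

so the chain groups are C_0 ≅ Z^3, C_1 ≅ Z^3.

The boundary map ∂_1: C_1 → C_0 sends each edge [p,q] (with p < q) to q − p.
The resulting 3×3 matrix has rank 2, and its Smith normal form has invariant factors (1,1).

Reading off H_k = ker ∂_k / im ∂_{k+1}:

  H_0: rank C_0 − rank ∂_1 = 3 − 2 = 1, and the invariant factors of ∂_1 are all 1, so H_0 ≅ Z.
  H_1: rank ker ∂_1 − rank ∂_2 = (3 − 2) − 0 = 1, and there is no ∂_2, so H_1 ≅ Z.

As a check, the Euler characteristic is 3 − 3 = 0, which agrees with 1 − 1 = 0.

H_0 = Z,  H_1 = Z.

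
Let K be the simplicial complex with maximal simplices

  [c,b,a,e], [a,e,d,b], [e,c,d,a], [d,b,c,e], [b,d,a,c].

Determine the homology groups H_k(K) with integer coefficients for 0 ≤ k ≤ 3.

H_0 ≅ Z,  H_1 = 0,  H_2 = 0,  H_3 ≅ Z.

K has 5 vertices, 10 edges, 10 triangles, 5 3-simplices.
rank ∂_0 = 0, rank ∂_1 = 4 ⇒ b_0 = 5 − 0 − 4 = 1; all invariant factors of ∂_1 are 1 so no torsion. So H_0 = Z.
rank ∂_1 = 4, rank ∂_2 = 6 ⇒ b_1 = 10 − 4 − 6 = 0; all invariant factors of ∂_2 are 1 so no torsion. So H_1 = 0.
rank ∂_2 = 6, rank ∂_3 = 4 ⇒ b_2 = 10 − 6 − 4 = 0; all invariant factors of ∂_3 are 1 so no torsion. So H_2 = 0.
rank ∂_3 = 4, rank ∂_4 = 0 ⇒ b_3 = 5 − 4 − 0 = 1. So H_3 = Z.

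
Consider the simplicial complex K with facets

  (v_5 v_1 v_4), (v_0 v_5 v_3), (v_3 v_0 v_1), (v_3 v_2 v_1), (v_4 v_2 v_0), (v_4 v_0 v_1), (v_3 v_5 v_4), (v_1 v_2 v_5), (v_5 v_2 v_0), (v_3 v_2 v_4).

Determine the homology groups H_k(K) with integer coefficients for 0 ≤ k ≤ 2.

Fix the vertex order v_0 < v_1 < v_2 < v_3 < v_4 < v_5 and write every simplex with vertices in increasing order. Then dim K = 2 and the simplices of K are:

  0-simplices (6): [v_0], [v_1], [v_2], [v_3], [v_4], [v_5]
  1-simplices (15): (15 of them)
  2-simplices (10): [v_0,v_1,v_3], [v_0,v_1,v_4], [v_0,v_2,v_4], [v_0,v_2,v_5], [v_0,v_3,v_5], [v_1,v_2,v_3], [v_1,v_2,v_5], [v_1,v_4,v_5], [v_2,v_3,v_4], [v_3,v_4,v_5]

Hence C_0 ≅ Z^6, C_1 ≅ Z^15, C_2 ≅ Z^10.

Boundary ∂_1: C_1 → C_0 is given by ∂[p,q] = [q] − [p]. For instance
  ∂[v_1,v_3] = [v_3] − [v_1].
As a 6×15 matrix over Z this has rank 5, with invariant factors (1,1,1,1,1).

Boundary ∂_2: C_2 → C_1 sends each 2-simplex [p,q,r] to [q,r] − [p,r] + [p,q]. For instance
  ∂[v_0,v_1,v_3] = [v_1,v_3] − [v_0,v_3] + [v_0,v_1],
  ∂[v_0,v_2,v_4] = [v_2,v_4] − [v_0,v_4] + [v_0,v_2].
As a 15×10 matrix over Z this has rank 10, with invariant factors (1,1,1,1,1,1,1,1,1,2).

Reading off H_k = ker ∂_k / im ∂_{k+1}:

  H_0: rank C_0 − rank ∂_1 = 6 − 5 = 1, and the invariant factors of ∂_1 are all 1, so H_0 = Z.
  H_1: rank ker ∂_1 − rank ∂_2 = (15 − 5) − 10 = 0, and ∂_2 has invariant factor 2 > 1, so H_1 = Z/2Z.
  H_2: rank ker ∂_2 − rank ∂_3 = (10 − 10) − 0 = 0, and there is no ∂_3, so H_2 = 0.

(K is a triangulation of the real projective plane RP^2.)

H_0 = Z,  H_1 = Z/2Z,  H_2 = 0.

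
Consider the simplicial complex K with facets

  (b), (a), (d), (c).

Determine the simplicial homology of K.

H_0 = Z^4.

Fix the vertex order a < b < c < d and write every simplex with vertices in increasing order. Then dim K = 0 and the simplices of K are:

  0-simplices (4): a, b, c, d

so the chain groups are C_0 ≅ Z^4.

Computing H_k = (kernel of ∂_k) / (image of ∂_{k+1}):

  H_0: rank C_0 − rank ∂_1 = 4 − 0 = 4, and there is no ∂_1, so H_0 = Z^4.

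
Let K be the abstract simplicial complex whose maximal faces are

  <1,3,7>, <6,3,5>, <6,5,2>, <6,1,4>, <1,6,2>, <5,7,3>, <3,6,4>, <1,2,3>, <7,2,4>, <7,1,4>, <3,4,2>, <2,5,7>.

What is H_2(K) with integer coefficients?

H_2 = 0.

We work with the vertex ordering 1 < 2 < 3 < 4 < 5 < 6 < 7. The simplices of K, each written with vertices in increasing order, are:

  0-simplices (7): [1], [2], [3], [4], [5], [6], [7]
  1-simplices (18): [1,2], [1,3], [1,4], [1,6], [1,7], [2,3], [2,4], [2,5], [2,6], [2,7], [3,4], [3,5], [3,6], [3,7], [4,6], [4,7], [5,6], [5,7]
  2-simplices (12): [1,2,3], [1,2,6], [1,3,7], [1,4,6], [1,4,7], [2,3,4], [2,4,7], [2,5,6], [2,5,7], [3,4,6], [3,5,6], [3,5,7]

giving chain groups C_0 ≅ Z^7, C_1 ≅ Z^18, C_2 ≅ Z^12.

The boundary map ∂_1: C_1 → C_0 is given by ∂[p,q] = [q] − [p].
As a 7×18 matrix over Z this has rank 6, with invariant factors (1,1,1,1,1,1).

Boundary ∂_2: C_2 → C_1 sends each 2-simplex [p,q,r] to [q,r] − [p,r] + [p,q]. For instance
  ∂[3,5,7] = [5,7] − [3,7] + [3,5],
  ∂[1,2,3] = [2,3] − [1,3] + [1,2].
The resulting 18×12 matrix has rank 12, and its Smith normal form has invariant factors (1,1,1,1,1,1,1,1,1,1,1,2).

From H_k ≅ ker(∂_k) / im(∂_{k+1}) we obtain:

  H_2: rank ker ∂_2 − rank ∂_3 = (12 − 12) − 0 = 0, and there is no ∂_3, so H_2 = 0.

(K is a triangulation of the real projective plane RP^2.)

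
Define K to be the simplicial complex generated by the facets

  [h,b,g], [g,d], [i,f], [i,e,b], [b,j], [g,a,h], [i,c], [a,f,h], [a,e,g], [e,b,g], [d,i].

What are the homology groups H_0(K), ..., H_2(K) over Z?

H_0 ≅ Z,  H_1 ≅ Z^2,  H_2 = 0.

Take the total order a < b < c < d < e < f < g < h < i < j on the vertex set. Then K (dimension 2) consists of the simplices:

  0-simplices (10): a, b, c, d, e, f, g, h, i, j
  1-simplices (17): ae, af, ag, ah, be, bg, bh, bi, bj, ci, dg, di, eg, ei, fh, fi, gh
  2-simplices (6): aeg, afh, agh, beg, bei, bgh

so the chain groups are C_0 ≅ Z^10, C_1 ≅ Z^17, C_2 ≅ Z^6.

Boundary ∂_1: C_1 → C_0 sends each edge [p,q] (with p < q) to q − p.
As a 10×17 matrix over Z this has rank 9, with invariant factors (1,1,1,1,1,1,1,1,1).

The boundary map ∂_2: C_2 → C_1 acts by ∂[p,q,r] = [q,r] − [p,r] + [p,q]. For instance
  ∂bei = ei − bi + be,
  ∂afh = fh − ah + af.
The resulting 17×6 matrix has rank 6, and its Smith normal form has invariant factors (1,1,1,1,1,1).

Computing H_k = (kernel of ∂_k) / (image of ∂_{k+1}):

  H_0: rank C_0 − rank ∂_1 = 10 − 9 = 1, and the invariant factors of ∂_1 are all 1, so H_0 = Z.
  H_1: rank ker ∂_1 − rank ∂_2 = (17 − 9) − 6 = 2, and the invariant factors of ∂_2 are all 1, so H_1 = Z^2.
  H_2: rank ker ∂_2 − rank ∂_3 = (6 − 6) − 0 = 0, and there is no ∂_3, so H_2 = 0.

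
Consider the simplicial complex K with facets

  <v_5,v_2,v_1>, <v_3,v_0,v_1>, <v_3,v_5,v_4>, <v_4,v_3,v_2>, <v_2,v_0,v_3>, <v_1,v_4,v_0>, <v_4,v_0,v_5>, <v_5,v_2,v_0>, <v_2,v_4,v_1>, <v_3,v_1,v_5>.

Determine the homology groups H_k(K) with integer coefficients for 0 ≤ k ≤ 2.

H_0 = Z,  H_1 = Z/2Z,  H_2 = 0.

Fix the vertex order v_0 < v_1 < v_2 < v_3 < v_4 < v_5 and write every simplex with vertices in increasing order. Then dim K = 2 and the simplices of K are:

  0-simplices (6): [v_0], [v_1], [v_2], [v_3], [v_4], [v_5]
  1-simplices (15): (15 of them)
  2-simplices (10): [v_0,v_1,v_3], [v_0,v_1,v_4], [v_0,v_2,v_3], [v_0,v_2,v_5], [v_0,v_4,v_5], [v_1,v_2,v_4], [v_1,v_2,v_5], [v_1,v_3,v_5], [v_2,v_3,v_4], [v_3,v_4,v_5]

Hence C_0 ≅ Z^6, C_1 ≅ Z^15, C_2 ≅ Z^10.

Boundary ∂_1: C_1 → C_0 maps an edge to its endpoints' difference, ∂[p,q] = q − p.
As a 6×15 matrix over Z this has rank 5, with invariant factors (1,1,1,1,1).

∂_2: C_2 → C_1 sends each 2-simplex [p,q,r] to [q,r] − [p,r] + [p,q]. For instance
  ∂[v_2,v_3,v_4] = [v_3,v_4] − [v_2,v_4] + [v_2,v_3],
  ∂[v_0,v_2,v_3] = [v_2,v_3] − [v_0,v_3] + [v_0,v_2].
This gives a 15×10 integer matrix of rank 10; reducing to Smith normal form yields diagonal entries (1,1,1,1,1,1,1,1,1,2).

Reading off H_k = ker ∂_k / im ∂_{k+1}:

  H_0: rank C_0 − rank ∂_1 = 6 − 5 = 1, and the invariant factors of ∂_1 are all 1, so H_0 = Z.
  H_1: rank ker ∂_1 − rank ∂_2 = (15 − 5) − 10 = 0, and ∂_2 has invariant factor 2 > 1, so H_1 = Z/2Z.
  H_2: rank ker ∂_2 − rank ∂_3 = (10 − 10) − 0 = 0, and there is no ∂_3, so H_2 = 0.

As a check, the Euler characteristic is 6 − 15 + 10 = 1, which agrees with 1 − 0 + 0 = 1.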